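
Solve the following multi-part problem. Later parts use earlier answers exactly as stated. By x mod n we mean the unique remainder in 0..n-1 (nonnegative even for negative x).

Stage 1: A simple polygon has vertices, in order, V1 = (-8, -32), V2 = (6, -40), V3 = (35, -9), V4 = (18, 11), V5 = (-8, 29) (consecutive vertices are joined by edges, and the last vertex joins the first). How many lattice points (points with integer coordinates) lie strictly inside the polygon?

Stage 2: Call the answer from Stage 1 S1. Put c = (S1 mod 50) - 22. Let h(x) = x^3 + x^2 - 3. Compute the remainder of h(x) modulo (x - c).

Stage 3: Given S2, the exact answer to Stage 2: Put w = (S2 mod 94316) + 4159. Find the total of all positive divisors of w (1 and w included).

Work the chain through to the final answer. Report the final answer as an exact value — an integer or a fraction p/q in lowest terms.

200880

Stage 1: cross terms: (-8*-40 - 6*-32)=512, (6*-9 - 35*-40)=1346, (35*11 - 18*-9)=547, (18*29 - -8*11)=610, (-8*-32 - -8*29)=488; twice the area = |3503| = 3503; area = 3503/2; boundary points = 2 + 1 + 1 + 2 + 61 = 67; strictly interior points = area - boundary/2 + 1 = 1719; answer 1719
Stage 2: S1 = 1719; c = -3; remainder = value at the root: 1*(-3)^3 + 1*(-3)^2 - 3 = (-27) + (9) + (-3) = -21; answer -21
Stage 3: S2 = -21; w = 98454; 98454 = 2 * 3 * 61 * 269; sigma = (1 + 2) * (1 + 3) * (1 + 61) * (1 + 269) = 3 * 4 * 62 * 270 = 200880; answer 200880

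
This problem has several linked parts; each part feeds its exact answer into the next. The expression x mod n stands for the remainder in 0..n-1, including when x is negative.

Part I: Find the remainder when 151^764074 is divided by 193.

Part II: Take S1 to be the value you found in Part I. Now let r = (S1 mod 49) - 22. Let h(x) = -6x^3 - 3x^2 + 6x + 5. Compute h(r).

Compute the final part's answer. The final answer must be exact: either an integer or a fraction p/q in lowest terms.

-4558

Part I: squarings mod 193: 151^1=151, 151^2=27, 151^4=150, 151^8=112, 151^16=192, 151^32=1, 151^64=1, 151^128=1, 151^256=1, 151^512=1, 151^1024=1, 151^2048=1, 151^4096=1, 151^8192=1, 151^16384=1, 151^32768=1, 151^65536=1, 151^131072=1, 151^262144=1, 151^524288=1; 151^764074 = 151^2 * 151^8 * 151^32 * 151^128 * 151^2048 * 151^8192 * 151^32768 * 151^65536 * 151^131072 * 151^524288 = 129 (mod 193); answer 129
Part II: S1 = 129; r = 9; -6*(9)^3 - 3*(9)^2 + 6*(9)^1 + 5 = (-4374) + (-243) + (54) + (5) = -4558; answer -4558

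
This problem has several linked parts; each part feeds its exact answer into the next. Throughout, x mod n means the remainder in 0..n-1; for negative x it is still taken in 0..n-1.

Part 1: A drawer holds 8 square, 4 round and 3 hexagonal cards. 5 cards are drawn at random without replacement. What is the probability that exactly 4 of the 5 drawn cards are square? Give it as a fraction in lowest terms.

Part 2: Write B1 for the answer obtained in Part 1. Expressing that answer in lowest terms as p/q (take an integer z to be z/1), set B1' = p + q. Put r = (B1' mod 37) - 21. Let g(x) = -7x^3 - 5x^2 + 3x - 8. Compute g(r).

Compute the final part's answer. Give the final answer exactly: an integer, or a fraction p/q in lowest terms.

Part 1: total draws C(15,5) = 3003; favorable C(8,4)*C(7,1) = 490; P = 70/429; answer 70/429
Part 2: B1 = 70/429; threaded value p + q = 499; r = -3; -7*(-3)^3 - 5*(-3)^2 + 3*(-3)^1 - 8 = (189) + (-45) + (-9) + (-8) = 127; answer 127

127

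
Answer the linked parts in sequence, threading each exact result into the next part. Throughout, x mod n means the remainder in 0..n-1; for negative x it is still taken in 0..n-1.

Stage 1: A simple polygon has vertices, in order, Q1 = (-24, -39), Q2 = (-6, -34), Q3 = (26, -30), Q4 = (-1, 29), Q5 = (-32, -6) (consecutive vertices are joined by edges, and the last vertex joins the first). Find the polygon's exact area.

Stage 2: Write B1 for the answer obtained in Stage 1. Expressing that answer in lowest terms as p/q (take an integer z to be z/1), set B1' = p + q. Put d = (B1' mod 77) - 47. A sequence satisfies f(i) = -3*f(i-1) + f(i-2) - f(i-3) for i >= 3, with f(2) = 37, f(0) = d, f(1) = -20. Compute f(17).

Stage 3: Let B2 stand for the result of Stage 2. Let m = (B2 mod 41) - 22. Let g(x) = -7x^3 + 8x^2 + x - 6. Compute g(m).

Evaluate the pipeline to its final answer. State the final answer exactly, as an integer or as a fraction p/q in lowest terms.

Stage 1: cross terms: (-24*-34 - -6*-39)=582, (-6*-30 - 26*-34)=1064, (26*29 - -1*-30)=724, (-1*-6 - -32*29)=934, (-32*-39 - -24*-6)=1104; twice the area = |4408| = 4408; area = 2204; answer 2204
Stage 2: B1 = 2204; threaded value p + q = 2205; d = 2; f(3) = -3*(37) + 1*(-20) - 1*(2) = -133; iterating: f(3)=-133, f(4)=456, f(5)=-1538, f(6)=5203, f(7)=-17603, f(8)=59550, f(9)=-201456, f(10)=681521, f(11)=-2305569, f(12)=7799684, f(13)=-26386142, f(14)=89263679, f(15)=-301976863, f(16)=1021580410, f(17)=-3455981772; answer -3455981772
Stage 3: B2 = -3455981772; m = 5; -7*(5)^3 + 8*(5)^2 + 1*(5)^1 - 6 = (-875) + (200) + (5) + (-6) = -676; answer -676

-676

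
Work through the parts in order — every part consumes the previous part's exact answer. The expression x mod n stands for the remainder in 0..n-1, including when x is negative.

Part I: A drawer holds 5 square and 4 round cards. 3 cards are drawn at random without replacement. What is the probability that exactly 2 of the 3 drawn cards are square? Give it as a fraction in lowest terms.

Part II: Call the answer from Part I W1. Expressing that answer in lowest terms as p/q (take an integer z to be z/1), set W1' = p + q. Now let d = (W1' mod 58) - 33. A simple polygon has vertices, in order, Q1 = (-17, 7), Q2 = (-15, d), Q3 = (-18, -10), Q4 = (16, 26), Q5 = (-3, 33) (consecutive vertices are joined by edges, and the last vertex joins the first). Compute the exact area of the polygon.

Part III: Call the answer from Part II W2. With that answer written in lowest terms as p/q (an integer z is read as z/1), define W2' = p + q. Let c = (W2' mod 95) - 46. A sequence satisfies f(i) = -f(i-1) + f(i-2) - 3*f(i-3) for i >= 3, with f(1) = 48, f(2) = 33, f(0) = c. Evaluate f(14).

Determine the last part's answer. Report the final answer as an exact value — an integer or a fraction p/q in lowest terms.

-87333

Part I: total draws C(9,3) = 84; favorable C(5,2)*C(4,1) = 40; P = 10/21; answer 10/21
Part II: W1 = 10/21; threaded value p + q = 31; d = -2; cross terms: (-17*-2 - -15*7)=139, (-15*-10 - -18*-2)=114, (-18*26 - 16*-10)=-308, (16*33 - -3*26)=606, (-3*7 - -17*33)=540; twice the area = |1091| = 1091; area = 1091/2; answer 1091/2
Part III: W2 = 1091/2; threaded value p + q = 1093; c = 2; f(3) = -1*(33) + 1*(48) - 3*(2) = 9; iterating: f(3)=9, f(4)=-120, f(5)=30, f(6)=-177, f(7)=567, f(8)=-834, f(9)=1932, f(10)=-4467, f(11)=8901, f(12)=-19164, f(13)=41466, f(14)=-87333; answer -87333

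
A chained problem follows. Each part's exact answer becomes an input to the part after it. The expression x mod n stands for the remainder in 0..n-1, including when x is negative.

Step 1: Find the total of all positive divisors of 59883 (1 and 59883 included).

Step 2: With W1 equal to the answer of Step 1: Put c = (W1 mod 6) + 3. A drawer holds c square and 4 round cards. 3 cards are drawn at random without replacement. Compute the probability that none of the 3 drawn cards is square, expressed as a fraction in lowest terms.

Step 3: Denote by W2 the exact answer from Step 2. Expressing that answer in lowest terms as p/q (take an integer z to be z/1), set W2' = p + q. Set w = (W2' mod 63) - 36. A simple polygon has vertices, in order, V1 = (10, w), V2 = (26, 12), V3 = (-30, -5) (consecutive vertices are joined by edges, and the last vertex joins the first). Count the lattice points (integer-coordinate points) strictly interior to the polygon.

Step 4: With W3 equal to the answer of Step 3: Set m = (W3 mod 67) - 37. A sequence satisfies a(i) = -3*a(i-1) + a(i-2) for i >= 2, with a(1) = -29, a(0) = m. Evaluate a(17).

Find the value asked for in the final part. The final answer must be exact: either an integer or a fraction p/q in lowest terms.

Step 1: 59883 = 3 * 19961; sigma = (1 + 3) * (1 + 19961) = 4 * 19962 = 79848; answer 79848
Step 2: W1 = 79848; c = 3; total draws C(7,3) = 35; favorable C(4,3) = 4; P = 4/35; answer 4/35
Step 3: W2 = 4/35; threaded value p + q = 39; w = 3; cross terms: (10*12 - 26*3)=42, (26*-5 - -30*12)=230, (-30*3 - 10*-5)=-40; twice the area = |232| = 232; area = 116; boundary points = 1 + 1 + 8 = 10; strictly interior points = area - boundary/2 + 1 = 112; answer 112
Step 4: W3 = 112; m = 8; a(2) = -3*(-29) + 1*(8) = 95; iterating: a(2)=95, a(3)=-314, a(4)=1037, a(5)=-3425, a(6)=11312, a(7)=-37361, a(8)=123395, a(9)=-407546, a(10)=1346033, a(11)=-4445645, a(12)=14682968, a(13)=-48494549, a(14)=160166615, a(15)=-528994394, a(16)=1747149797, a(17)=-5770443785; answer -5770443785

-5770443785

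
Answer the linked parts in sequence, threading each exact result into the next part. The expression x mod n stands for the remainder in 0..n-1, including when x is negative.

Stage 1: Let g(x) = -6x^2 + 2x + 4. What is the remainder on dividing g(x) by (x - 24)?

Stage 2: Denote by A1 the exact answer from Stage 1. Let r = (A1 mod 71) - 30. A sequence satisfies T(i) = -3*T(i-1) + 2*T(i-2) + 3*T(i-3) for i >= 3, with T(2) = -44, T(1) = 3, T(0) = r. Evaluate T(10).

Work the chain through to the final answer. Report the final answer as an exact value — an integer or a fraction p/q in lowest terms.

Stage 1: remainder = value at the root: -6*(24)^2 + 2*(24)^1 + 4 = (-3456) + (48) + (4) = -3404; answer -3404
Stage 2: A1 = -3404; r = -26; T(3) = -3*(-44) + 2*(3) + 3*(-26) = 60; iterating: T(3)=60, T(4)=-259, T(5)=765, T(6)=-2633, T(7)=8652, T(8)=-28927, T(9)=96186, T(10)=-320456; answer -320456

-320456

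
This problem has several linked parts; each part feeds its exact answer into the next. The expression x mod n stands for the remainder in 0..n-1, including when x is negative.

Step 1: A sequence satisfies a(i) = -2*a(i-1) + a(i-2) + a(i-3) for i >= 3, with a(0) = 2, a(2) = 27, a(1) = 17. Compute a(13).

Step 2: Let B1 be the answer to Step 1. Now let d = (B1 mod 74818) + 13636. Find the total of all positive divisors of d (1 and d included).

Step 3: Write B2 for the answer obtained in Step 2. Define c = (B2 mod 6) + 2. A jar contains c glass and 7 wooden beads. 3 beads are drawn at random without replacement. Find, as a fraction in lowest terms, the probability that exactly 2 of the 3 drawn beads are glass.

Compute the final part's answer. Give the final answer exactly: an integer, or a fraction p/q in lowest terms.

Step 1: a(3) = -2*(27) + 1*(17) + 1*(2) = -35; iterating: a(3)=-35, a(4)=114, a(5)=-236, a(6)=551, a(7)=-1224, a(8)=2763, a(9)=-6199, a(10)=13937, a(11)=-31310, a(12)=70358, a(13)=-158089; answer -158089
Step 2: B1 = -158089; d = 80001; 80001 = 3^3 * 2963; sigma = (1 + 3 + 9 + 27) * (1 + 2963) = 40 * 2964 = 118560; answer 118560
Step 3: B2 = 118560; c = 2; total draws C(9,3) = 84; favorable C(2,2)*C(7,1) = 7; P = 1/12; answer 1/12

1/12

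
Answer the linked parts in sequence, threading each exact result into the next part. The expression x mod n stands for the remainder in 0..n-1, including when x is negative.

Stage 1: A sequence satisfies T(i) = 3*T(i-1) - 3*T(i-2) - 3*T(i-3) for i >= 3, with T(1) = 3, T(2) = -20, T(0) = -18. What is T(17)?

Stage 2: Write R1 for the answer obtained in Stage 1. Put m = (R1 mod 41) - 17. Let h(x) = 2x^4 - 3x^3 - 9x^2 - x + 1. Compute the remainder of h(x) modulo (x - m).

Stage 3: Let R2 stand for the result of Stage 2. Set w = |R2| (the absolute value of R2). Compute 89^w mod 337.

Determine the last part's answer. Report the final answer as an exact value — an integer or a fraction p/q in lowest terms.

Stage 1: T(3) = 3*(-20) - 3*(3) - 3*(-18) = -15; iterating: T(3)=-15, T(4)=6, T(5)=123, T(6)=396, T(7)=801, T(8)=846, T(9)=-1053, T(10)=-8100, T(11)=-23679, T(12)=-43578, T(13)=-35397, T(14)=95580, T(15)=523665, T(16)=1390446, T(17)=2313603; answer 2313603
Stage 2: R1 = 2313603; m = -3; remainder = value at the root: 2*(-3)^4 - 3*(-3)^3 - 9*(-3)^2 - 1*(-3)^1 + 1 = (162) + (81) + (-81) + (3) + (1) = 166; answer 166
Stage 3: R2 = 166; w = 166; squarings mod 337: 89^1=89, 89^2=170, 89^4=255, 89^8=321, 89^16=256, 89^32=158, 89^64=26, 89^128=2; 89^166 = 89^2 * 89^4 * 89^32 * 89^128 = 224 (mod 337); answer 224

224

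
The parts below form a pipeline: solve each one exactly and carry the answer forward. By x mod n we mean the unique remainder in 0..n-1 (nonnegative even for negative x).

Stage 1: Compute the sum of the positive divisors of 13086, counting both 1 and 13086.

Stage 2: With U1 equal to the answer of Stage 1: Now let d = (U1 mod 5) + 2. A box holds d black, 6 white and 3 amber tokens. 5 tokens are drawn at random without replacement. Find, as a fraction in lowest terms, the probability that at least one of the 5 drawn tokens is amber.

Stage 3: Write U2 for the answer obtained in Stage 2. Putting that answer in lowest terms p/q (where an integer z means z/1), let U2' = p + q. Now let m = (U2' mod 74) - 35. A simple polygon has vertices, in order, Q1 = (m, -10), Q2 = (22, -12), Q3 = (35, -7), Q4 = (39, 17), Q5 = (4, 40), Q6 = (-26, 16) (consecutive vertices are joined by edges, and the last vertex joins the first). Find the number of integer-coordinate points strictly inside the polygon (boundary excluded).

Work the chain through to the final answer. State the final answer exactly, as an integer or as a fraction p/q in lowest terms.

Stage 1: 13086 = 2 * 3^2 * 727; sigma = (1 + 2) * (1 + 3 + 9) * (1 + 727) = 3 * 13 * 728 = 28392; answer 28392
Stage 2: U1 = 28392; d = 4; total draws C(13,5) = 1287; complement C(10,5) = 252; favorable 1287 - 252 = 1035; P = 115/143; answer 115/143
Stage 3: U2 = 115/143; threaded value p + q = 258; m = 1; cross terms: (1*-12 - 22*-10)=208, (22*-7 - 35*-12)=266, (35*17 - 39*-7)=868, (39*40 - 4*17)=1492, (4*16 - -26*40)=1104, (-26*-10 - 1*16)=244; twice the area = |4182| = 4182; area = 2091; boundary points = 1 + 1 + 4 + 1 + 6 + 1 = 14; strictly interior points = area - boundary/2 + 1 = 2085; answer 2085

2085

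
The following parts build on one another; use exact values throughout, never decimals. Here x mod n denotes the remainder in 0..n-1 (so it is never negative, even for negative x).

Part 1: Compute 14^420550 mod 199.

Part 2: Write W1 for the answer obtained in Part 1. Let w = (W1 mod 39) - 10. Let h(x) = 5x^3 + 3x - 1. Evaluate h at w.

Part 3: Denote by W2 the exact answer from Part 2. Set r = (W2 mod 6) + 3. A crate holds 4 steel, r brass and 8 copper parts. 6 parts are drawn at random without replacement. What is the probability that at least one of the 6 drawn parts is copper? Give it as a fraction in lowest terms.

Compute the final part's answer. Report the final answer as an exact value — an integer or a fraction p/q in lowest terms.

Part 1: squarings mod 199: 14^1=14, 14^2=196, 14^4=9, 14^8=81, 14^16=193, 14^32=36, 14^64=102, 14^128=56, 14^256=151, 14^512=115, 14^1024=91, 14^2048=122, 14^4096=158, 14^8192=89, 14^16384=160, 14^32768=128, 14^65536=66, 14^131072=177, 14^262144=86; 14^420550 = 14^2 * 14^4 * 14^64 * 14^128 * 14^512 * 14^2048 * 14^8192 * 14^16384 * 14^131072 * 14^262144 = 66 (mod 199); answer 66
Part 2: W1 = 66; w = 17; 5*(17)^3 + 3*(17)^1 - 1 = (24565) + (51) + (-1) = 24615; answer 24615
Part 3: W2 = 24615; r = 6; total draws C(18,6) = 18564; complement C(10,6) = 210; favorable 18564 - 210 = 18354; P = 437/442; answer 437/442

437/442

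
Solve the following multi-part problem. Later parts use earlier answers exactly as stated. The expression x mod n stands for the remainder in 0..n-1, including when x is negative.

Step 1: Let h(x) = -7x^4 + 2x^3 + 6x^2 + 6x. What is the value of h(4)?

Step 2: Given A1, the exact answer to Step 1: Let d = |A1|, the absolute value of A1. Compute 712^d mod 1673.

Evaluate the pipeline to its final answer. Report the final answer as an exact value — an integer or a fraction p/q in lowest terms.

1369

Step 1: -7*(4)^4 + 2*(4)^3 + 6*(4)^2 + 6*(4)^1 = (-1792) + (128) + (96) + (24) = -1544; answer -1544
Step 2: A1 = -1544; d = 1544; squarings mod 1673: 712^1=712, 712^2=25, 712^4=625, 712^8=816, 712^16=2, 712^32=4, 712^64=16, 712^128=256, 712^256=289, 712^512=1544, 712^1024=1584; 712^1544 = 712^8 * 712^512 * 712^1024 = 1369 (mod 1673); answer 1369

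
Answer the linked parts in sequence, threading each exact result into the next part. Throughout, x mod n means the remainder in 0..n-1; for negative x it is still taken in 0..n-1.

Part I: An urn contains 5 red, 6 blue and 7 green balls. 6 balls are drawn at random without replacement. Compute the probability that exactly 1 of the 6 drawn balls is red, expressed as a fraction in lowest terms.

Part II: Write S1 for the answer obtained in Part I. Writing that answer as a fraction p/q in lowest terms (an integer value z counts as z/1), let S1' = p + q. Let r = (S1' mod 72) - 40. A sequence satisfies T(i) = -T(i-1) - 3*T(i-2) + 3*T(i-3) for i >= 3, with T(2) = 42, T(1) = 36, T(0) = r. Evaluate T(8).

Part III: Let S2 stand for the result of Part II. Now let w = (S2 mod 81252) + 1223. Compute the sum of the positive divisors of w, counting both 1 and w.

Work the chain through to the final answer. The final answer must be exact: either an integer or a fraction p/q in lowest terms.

Part I: total draws C(18,6) = 18564; favorable C(5,1)*C(13,5) = 6435; P = 165/476; answer 165/476
Part II: S1 = 165/476; threaded value p + q = 641; r = 25; T(3) = -1*(42) - 3*(36) + 3*(25) = -75; iterating: T(3)=-75, T(4)=57, T(5)=294, T(6)=-690, T(7)=-21, T(8)=2973; answer 2973
Part III: S2 = 2973; w = 4196; 4196 = 2^2 * 1049; sigma = (1 + 2 + 4) * (1 + 1049) = 7 * 1050 = 7350; answer 7350

7350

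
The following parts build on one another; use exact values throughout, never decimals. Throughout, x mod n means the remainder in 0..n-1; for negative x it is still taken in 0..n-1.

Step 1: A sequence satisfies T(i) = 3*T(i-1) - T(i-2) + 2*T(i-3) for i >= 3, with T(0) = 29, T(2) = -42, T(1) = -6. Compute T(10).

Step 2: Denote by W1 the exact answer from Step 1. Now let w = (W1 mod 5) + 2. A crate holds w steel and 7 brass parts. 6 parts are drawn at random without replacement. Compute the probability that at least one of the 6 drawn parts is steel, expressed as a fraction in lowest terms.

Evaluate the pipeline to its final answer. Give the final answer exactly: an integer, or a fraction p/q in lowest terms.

Step 1: T(3) = 3*(-42) - 1*(-6) + 2*(29) = -62; iterating: T(3)=-62, T(4)=-156, T(5)=-490, T(6)=-1438, T(7)=-4136, T(8)=-11950, T(9)=-34590, T(10)=-100092; answer -100092
Step 2: W1 = -100092; w = 5; total draws C(12,6) = 924; complement C(7,6) = 7; favorable 924 - 7 = 917; P = 131/132; answer 131/132

131/132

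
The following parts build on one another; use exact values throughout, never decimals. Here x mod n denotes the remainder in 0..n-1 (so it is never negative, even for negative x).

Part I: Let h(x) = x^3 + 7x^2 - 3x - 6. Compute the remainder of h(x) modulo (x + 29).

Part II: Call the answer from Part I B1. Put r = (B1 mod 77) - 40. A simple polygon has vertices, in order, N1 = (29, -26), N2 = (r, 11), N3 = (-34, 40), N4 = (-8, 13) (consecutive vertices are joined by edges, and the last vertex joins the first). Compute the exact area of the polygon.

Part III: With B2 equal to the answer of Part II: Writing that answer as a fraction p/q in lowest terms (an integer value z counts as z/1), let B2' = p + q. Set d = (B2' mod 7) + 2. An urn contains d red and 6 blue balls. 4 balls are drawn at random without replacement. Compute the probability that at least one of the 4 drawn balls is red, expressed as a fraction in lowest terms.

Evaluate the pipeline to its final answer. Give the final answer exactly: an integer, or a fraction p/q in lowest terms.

21/22

Part I: remainder = value at the root: 1*(-29)^3 + 7*(-29)^2 - 3*(-29)^1 - 6 = (-24389) + (5887) + (87) + (-6) = -18421; answer -18421
Part II: B1 = -18421; r = 19; cross terms: (29*11 - 19*-26)=813, (19*40 - -34*11)=1134, (-34*13 - -8*40)=-122, (-8*-26 - 29*13)=-169; twice the area = |1656| = 1656; area = 828; answer 828
Part III: B2 = 828; threaded value p + q = 829; d = 5; total draws C(11,4) = 330; complement C(6,4) = 15; favorable 330 - 15 = 315; P = 21/22; answer 21/22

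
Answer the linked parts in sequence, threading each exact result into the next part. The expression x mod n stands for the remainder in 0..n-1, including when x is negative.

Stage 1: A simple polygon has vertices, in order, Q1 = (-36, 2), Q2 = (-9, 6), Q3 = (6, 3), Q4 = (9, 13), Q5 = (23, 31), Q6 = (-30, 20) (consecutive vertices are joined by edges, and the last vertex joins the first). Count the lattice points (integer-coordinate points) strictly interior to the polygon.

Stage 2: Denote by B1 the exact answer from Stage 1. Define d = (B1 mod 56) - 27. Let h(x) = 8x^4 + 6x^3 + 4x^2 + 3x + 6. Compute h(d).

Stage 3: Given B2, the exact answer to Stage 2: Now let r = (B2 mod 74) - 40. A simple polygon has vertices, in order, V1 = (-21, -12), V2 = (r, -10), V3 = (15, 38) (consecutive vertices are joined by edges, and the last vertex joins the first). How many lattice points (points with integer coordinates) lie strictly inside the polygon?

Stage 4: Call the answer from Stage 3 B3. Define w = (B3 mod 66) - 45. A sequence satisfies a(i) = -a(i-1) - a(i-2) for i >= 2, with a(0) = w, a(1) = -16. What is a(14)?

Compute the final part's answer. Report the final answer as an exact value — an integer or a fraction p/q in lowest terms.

Stage 1: cross terms: (-36*6 - -9*2)=-198, (-9*3 - 6*6)=-63, (6*13 - 9*3)=51, (9*31 - 23*13)=-20, (23*20 - -30*31)=1390, (-30*2 - -36*20)=660; twice the area = |1820| = 1820; area = 910; boundary points = 1 + 3 + 1 + 2 + 1 + 6 = 14; strictly interior points = area - boundary/2 + 1 = 904; answer 904
Stage 2: B1 = 904; d = -19; 8*(-19)^4 + 6*(-19)^3 + 4*(-19)^2 + 3*(-19)^1 + 6 = (1042568) + (-41154) + (1444) + (-57) + (6) = 1002807; answer 1002807
Stage 3: B2 = 1002807; r = -7; cross terms: (-21*-10 - -7*-12)=126, (-7*38 - 15*-10)=-116, (15*-12 - -21*38)=618; twice the area = |628| = 628; area = 314; boundary points = 2 + 2 + 2 = 6; strictly interior points = area - boundary/2 + 1 = 312; answer 312
Stage 4: B3 = 312; w = 3; a(2) = -1*(-16) - 1*(3) = 13; iterating: a(2)=13, a(3)=3, a(4)=-16, a(5)=13, a(6)=3, a(7)=-16, a(8)=13, a(9)=3, a(10)=-16, a(11)=13, a(12)=3, a(13)=-16, a(14)=13; answer 13

13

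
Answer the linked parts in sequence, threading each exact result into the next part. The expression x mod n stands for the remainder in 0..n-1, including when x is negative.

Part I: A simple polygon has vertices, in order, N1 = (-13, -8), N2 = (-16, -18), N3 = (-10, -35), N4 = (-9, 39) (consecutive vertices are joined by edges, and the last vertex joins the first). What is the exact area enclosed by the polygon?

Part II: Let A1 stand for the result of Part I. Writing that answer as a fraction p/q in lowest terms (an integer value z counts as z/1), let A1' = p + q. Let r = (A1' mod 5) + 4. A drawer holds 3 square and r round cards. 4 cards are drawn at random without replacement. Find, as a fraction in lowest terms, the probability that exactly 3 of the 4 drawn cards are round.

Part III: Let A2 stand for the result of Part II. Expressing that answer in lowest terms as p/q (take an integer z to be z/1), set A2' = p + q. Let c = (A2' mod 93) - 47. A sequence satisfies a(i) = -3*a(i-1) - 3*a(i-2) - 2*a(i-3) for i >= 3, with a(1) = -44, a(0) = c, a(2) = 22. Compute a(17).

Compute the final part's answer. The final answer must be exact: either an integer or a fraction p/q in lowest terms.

2577850

Part I: cross terms: (-13*-18 - -16*-8)=106, (-16*-35 - -10*-18)=380, (-10*39 - -9*-35)=-705, (-9*-8 - -13*39)=579; twice the area = |360| = 360; area = 180; answer 180
Part II: A1 = 180; threaded value p + q = 181; r = 5; total draws C(8,4) = 70; favorable C(5,3)*C(3,1) = 30; P = 3/7; answer 3/7
Part III: A2 = 3/7; threaded value p + q = 10; c = -37; a(3) = -3*(22) - 3*(-44) - 2*(-37) = 140; iterating: a(3)=140, a(4)=-398, a(5)=730, a(6)=-1276, a(7)=2434, a(8)=-4934, a(9)=10052, a(10)=-20222, a(11)=40378, a(12)=-80572, a(13)=161026, a(14)=-322118, a(15)=644420, a(16)=-1288958, a(17)=2577850; answer 2577850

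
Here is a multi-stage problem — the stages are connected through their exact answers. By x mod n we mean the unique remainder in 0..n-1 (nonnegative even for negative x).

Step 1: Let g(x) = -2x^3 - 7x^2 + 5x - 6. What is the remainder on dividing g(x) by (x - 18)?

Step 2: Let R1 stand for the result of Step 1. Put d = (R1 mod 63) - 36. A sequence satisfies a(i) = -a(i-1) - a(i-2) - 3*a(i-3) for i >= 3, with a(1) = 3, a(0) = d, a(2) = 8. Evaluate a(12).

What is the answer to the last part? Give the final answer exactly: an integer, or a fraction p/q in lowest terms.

Step 1: remainder = value at the root: -2*(18)^3 - 7*(18)^2 + 5*(18)^1 - 6 = (-11664) + (-2268) + (90) + (-6) = -13848; answer -13848
Step 2: R1 = -13848; d = -24; a(3) = -1*(8) - 1*(3) - 3*(-24) = 61; iterating: a(3)=61, a(4)=-78, a(5)=-7, a(6)=-98, a(7)=339, a(8)=-220, a(9)=175, a(10)=-972, a(11)=1457, a(12)=-1010; answer -1010

-1010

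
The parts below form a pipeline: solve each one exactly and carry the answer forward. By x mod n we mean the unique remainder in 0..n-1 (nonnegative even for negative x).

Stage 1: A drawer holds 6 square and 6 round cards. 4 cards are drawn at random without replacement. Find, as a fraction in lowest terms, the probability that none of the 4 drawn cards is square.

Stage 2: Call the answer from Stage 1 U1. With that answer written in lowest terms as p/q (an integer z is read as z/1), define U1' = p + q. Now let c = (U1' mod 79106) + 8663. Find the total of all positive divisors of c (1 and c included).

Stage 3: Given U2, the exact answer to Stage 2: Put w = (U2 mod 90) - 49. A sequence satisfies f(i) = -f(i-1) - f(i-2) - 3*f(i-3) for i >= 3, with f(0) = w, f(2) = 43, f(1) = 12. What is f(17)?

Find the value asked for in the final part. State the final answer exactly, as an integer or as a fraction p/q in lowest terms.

-4652

Stage 1: total draws C(12,4) = 495; favorable C(6,4) = 15; P = 1/33; answer 1/33
Stage 2: U1 = 1/33; threaded value p + q = 34; c = 8697; 8697 = 3 * 13 * 223; sigma = (1 + 3) * (1 + 13) * (1 + 223) = 4 * 14 * 224 = 12544; answer 12544
Stage 3: U2 = 12544; w = -15; f(3) = -1*(43) - 1*(12) - 3*(-15) = -10; iterating: f(3)=-10, f(4)=-69, f(5)=-50, f(6)=149, f(7)=108, f(8)=-107, f(9)=-448, f(10)=231, f(11)=538, f(12)=575, f(13)=-1806, f(14)=-383, f(15)=464, f(16)=5337, f(17)=-4652; answer -4652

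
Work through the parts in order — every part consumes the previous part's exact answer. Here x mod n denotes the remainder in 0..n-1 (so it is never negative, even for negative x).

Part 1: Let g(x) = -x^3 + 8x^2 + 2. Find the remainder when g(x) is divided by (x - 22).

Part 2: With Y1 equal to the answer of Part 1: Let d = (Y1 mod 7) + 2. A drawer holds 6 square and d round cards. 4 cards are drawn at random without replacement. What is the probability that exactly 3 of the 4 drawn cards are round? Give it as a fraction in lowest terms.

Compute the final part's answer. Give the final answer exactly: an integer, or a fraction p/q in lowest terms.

Part 1: remainder = value at the root: -1*(22)^3 + 8*(22)^2 + 2 = (-10648) + (3872) + (2) = -6774; answer -6774
Part 2: Y1 = -6774; d = 4; total draws C(10,4) = 210; favorable C(4,3)*C(6,1) = 24; P = 4/35; answer 4/35

4/35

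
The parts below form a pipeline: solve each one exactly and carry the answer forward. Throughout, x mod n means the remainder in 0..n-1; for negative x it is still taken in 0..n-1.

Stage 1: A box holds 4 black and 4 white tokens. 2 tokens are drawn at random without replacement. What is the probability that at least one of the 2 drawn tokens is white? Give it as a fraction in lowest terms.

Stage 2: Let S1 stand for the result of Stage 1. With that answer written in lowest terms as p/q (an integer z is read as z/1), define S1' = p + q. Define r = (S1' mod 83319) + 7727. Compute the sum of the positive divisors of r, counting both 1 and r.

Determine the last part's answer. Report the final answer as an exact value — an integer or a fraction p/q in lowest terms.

Stage 1: total draws C(8,2) = 28; complement C(4,2) = 6; favorable 28 - 6 = 22; P = 11/14; answer 11/14
Stage 2: S1 = 11/14; threaded value p + q = 25; r = 7752; 7752 = 2^3 * 3 * 17 * 19; sigma = (1 + 2 + 4 + 8) * (1 + 3) * (1 + 17) * (1 + 19) = 15 * 4 * 18 * 20 = 21600; answer 21600

21600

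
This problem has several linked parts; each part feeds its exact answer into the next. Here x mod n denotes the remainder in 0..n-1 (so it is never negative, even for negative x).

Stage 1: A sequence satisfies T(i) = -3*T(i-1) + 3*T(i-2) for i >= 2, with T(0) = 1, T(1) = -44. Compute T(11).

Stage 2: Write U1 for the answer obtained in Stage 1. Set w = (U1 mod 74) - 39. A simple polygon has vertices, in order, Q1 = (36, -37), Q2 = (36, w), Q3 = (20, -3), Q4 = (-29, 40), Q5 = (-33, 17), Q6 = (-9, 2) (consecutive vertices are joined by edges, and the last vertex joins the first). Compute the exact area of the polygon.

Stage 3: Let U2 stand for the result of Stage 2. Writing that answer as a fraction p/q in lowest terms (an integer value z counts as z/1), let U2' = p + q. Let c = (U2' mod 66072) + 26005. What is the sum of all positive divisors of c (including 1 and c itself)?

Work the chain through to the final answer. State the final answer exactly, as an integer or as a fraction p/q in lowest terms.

Stage 1: T(2) = -3*(-44) + 3*(1) = 135; iterating: T(2)=135, T(3)=-537, T(4)=2016, T(5)=-7659, T(6)=29025, T(7)=-110052, T(8)=417231, T(9)=-1581849, T(10)=5997240, T(11)=-22737267; answer -22737267
Stage 2: U1 = -22737267; w = 8; cross terms: (36*8 - 36*-37)=1620, (36*-3 - 20*8)=-268, (20*40 - -29*-3)=713, (-29*17 - -33*40)=827, (-33*2 - -9*17)=87, (-9*-37 - 36*2)=261; twice the area = |3240| = 3240; area = 1620; answer 1620
Stage 3: U2 = 1620; threaded value p + q = 1621; c = 27626; 27626 = 2 * 19 * 727; sigma = (1 + 2) * (1 + 19) * (1 + 727) = 3 * 20 * 728 = 43680; answer 43680

43680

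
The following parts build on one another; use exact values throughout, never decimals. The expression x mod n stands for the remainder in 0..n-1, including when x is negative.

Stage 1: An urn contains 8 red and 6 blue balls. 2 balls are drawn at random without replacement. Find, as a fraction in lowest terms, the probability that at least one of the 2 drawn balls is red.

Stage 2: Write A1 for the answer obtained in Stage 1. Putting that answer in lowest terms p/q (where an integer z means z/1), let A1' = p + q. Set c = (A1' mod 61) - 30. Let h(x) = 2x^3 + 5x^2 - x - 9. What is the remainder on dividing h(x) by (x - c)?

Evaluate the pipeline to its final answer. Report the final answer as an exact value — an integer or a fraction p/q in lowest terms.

Stage 1: total draws C(14,2) = 91; complement C(6,2) = 15; favorable 91 - 15 = 76; P = 76/91; answer 76/91
Stage 2: A1 = 76/91; threaded value p + q = 167; c = 15; remainder = value at the root: 2*(15)^3 + 5*(15)^2 - 1*(15)^1 - 9 = (6750) + (1125) + (-15) + (-9) = 7851; answer 7851

7851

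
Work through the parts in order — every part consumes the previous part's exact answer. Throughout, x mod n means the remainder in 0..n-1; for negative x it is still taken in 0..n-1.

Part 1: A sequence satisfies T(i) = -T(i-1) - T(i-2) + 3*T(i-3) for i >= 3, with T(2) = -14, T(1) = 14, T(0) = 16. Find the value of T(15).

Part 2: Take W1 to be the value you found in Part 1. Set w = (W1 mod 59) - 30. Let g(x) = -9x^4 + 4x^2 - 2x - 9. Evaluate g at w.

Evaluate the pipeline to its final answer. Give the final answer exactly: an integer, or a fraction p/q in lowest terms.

-131316

Part 1: T(3) = -1*(-14) - 1*(14) + 3*(16) = 48; iterating: T(3)=48, T(4)=8, T(5)=-98, T(6)=234, T(7)=-112, T(8)=-416, T(9)=1230, T(10)=-1150, T(11)=-1328, T(12)=6168, T(13)=-8290, T(14)=-1862, T(15)=28656; answer 28656
Part 2: W1 = 28656; w = 11; -9*(11)^4 + 4*(11)^2 - 2*(11)^1 - 9 = (-131769) + (484) + (-22) + (-9) = -131316; answer -131316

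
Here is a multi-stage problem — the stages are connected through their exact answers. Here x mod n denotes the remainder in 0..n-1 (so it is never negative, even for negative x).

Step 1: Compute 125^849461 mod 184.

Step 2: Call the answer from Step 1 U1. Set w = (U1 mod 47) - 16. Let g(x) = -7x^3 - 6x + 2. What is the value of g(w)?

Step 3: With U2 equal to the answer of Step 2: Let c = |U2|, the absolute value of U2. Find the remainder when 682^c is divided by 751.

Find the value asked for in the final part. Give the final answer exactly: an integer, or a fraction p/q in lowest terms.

Step 1: squarings mod 184: 125^1=125, 125^2=169, 125^4=41, 125^8=25, 125^16=73, 125^32=177, 125^64=49, 125^128=9, 125^256=81, 125^512=121, 125^1024=105, 125^2048=169, 125^4096=41, 125^8192=25, 125^16384=73, 125^32768=177, 125^65536=49, 125^131072=9, 125^262144=81, 125^524288=121; 125^849461 = 125^1 * 125^4 * 125^16 * 125^32 * 125^512 * 125^1024 * 125^4096 * 125^8192 * 125^16384 * 125^32768 * 125^262144 * 125^524288 = 21 (mod 184); answer 21
Step 2: U1 = 21; w = 5; -7*(5)^3 - 6*(5)^1 + 2 = (-875) + (-30) + (2) = -903; answer -903
Step 3: U2 = -903; c = 903; squarings mod 751: 682^1=682, 682^2=255, 682^4=439, 682^8=465, 682^16=688, 682^32=214, 682^64=736, 682^128=225, 682^256=308, 682^512=238; 682^903 = 682^1 * 682^2 * 682^4 * 682^128 * 682^256 * 682^512 = 26 (mod 751); answer 26

26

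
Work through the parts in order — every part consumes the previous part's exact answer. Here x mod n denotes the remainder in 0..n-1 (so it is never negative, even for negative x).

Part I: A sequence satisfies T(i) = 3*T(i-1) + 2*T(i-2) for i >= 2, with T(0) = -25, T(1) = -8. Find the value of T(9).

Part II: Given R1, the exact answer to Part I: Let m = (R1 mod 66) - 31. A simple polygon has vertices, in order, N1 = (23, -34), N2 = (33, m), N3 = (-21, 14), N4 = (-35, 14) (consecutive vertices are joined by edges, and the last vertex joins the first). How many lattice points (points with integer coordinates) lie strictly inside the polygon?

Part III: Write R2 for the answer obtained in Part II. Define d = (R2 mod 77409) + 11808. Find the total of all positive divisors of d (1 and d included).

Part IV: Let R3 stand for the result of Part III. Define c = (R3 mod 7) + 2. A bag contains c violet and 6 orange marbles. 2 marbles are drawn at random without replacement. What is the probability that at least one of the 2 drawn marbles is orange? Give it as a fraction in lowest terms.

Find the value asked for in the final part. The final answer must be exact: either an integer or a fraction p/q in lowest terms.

13/15

Part I: T(2) = 3*(-8) + 2*(-25) = -74; iterating: T(2)=-74, T(3)=-238, T(4)=-862, T(5)=-3062, T(6)=-10910, T(7)=-38854, T(8)=-138382, T(9)=-492854; answer -492854
Part II: R1 = -492854; m = 3; cross terms: (23*3 - 33*-34)=1191, (33*14 - -21*3)=525, (-21*14 - -35*14)=196, (-35*-34 - 23*14)=868; twice the area = |2780| = 2780; area = 1390; boundary points = 1 + 1 + 14 + 2 = 18; strictly interior points = area - boundary/2 + 1 = 1382; answer 1382
Part III: R2 = 1382; d = 13190; 13190 = 2 * 5 * 1319; sigma = (1 + 2) * (1 + 5) * (1 + 1319) = 3 * 6 * 1320 = 23760; answer 23760
Part IV: R3 = 23760; c = 4; total draws C(10,2) = 45; complement C(4,2) = 6; favorable 45 - 6 = 39; P = 13/15; answer 13/15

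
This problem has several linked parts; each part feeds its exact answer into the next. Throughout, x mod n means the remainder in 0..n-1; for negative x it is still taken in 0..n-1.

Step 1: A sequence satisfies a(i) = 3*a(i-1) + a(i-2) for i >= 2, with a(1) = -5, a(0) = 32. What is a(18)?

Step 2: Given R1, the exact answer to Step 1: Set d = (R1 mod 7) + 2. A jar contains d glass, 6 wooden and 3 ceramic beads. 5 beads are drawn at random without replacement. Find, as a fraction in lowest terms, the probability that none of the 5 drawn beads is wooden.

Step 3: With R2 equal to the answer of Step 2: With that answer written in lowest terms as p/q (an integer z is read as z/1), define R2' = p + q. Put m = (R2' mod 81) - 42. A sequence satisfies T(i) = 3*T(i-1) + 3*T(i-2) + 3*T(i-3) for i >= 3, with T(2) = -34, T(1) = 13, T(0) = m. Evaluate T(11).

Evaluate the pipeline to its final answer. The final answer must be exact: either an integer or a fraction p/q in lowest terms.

-621135

Step 1: a(2) = 3*(-5) + 1*(32) = 17; iterating: a(2)=17, a(3)=46, a(4)=155, a(5)=511, a(6)=1688, a(7)=5575, a(8)=18413, a(9)=60814, a(10)=200855, a(11)=663379, a(12)=2190992, a(13)=7236355, a(14)=23900057, a(15)=78936526, a(16)=260709635, a(17)=861065431, a(18)=2843905928; answer 2843905928
Step 2: R1 = 2843905928; d = 5; total draws C(14,5) = 2002; favorable C(8,5) = 56; P = 4/143; answer 4/143
Step 3: R2 = 4/143; threaded value p + q = 147; m = 24; T(3) = 3*(-34) + 3*(13) + 3*(24) = 9; iterating: T(3)=9, T(4)=-36, T(5)=-183, T(6)=-630, T(7)=-2547, T(8)=-10080, T(9)=-39771, T(10)=-157194, T(11)=-621135; answer -621135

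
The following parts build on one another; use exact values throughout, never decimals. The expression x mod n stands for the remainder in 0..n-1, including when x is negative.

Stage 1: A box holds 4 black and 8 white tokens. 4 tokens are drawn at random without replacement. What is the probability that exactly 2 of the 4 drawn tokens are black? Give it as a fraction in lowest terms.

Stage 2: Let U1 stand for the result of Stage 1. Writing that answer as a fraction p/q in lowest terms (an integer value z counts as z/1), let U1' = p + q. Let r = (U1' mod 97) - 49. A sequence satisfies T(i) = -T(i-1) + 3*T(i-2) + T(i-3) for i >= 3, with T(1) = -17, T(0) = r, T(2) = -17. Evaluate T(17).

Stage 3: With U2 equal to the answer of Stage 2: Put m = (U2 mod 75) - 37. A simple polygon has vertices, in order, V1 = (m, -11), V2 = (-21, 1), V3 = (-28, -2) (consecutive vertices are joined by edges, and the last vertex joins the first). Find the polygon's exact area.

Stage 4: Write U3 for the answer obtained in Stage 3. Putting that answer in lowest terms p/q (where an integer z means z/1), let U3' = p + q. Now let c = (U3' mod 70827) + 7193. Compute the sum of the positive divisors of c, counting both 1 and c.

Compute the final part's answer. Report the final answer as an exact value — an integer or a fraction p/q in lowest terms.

15120

Stage 1: total draws C(12,4) = 495; favorable C(4,2)*C(8,2) = 168; P = 56/165; answer 56/165
Stage 2: U1 = 56/165; threaded value p + q = 221; r = -22; T(3) = -1*(-17) + 3*(-17) + 1*(-22) = -56; iterating: T(3)=-56, T(4)=-12, T(5)=-173, T(6)=81, T(7)=-612, T(8)=682, T(9)=-2437, T(10)=3871, T(11)=-10500, T(12)=19676, T(13)=-47305, T(14)=95833, T(15)=-218072, T(16)=458266, T(17)=-1016649; answer -1016649
Stage 3: U2 = -1016649; m = 14; cross terms: (14*1 - -21*-11)=-217, (-21*-2 - -28*1)=70, (-28*-11 - 14*-2)=336; twice the area = |189| = 189; area = 189/2; answer 189/2
Stage 4: U3 = 189/2; threaded value p + q = 191; c = 7384; 7384 = 2^3 * 13 * 71; sigma = (1 + 2 + 4 + 8) * (1 + 13) * (1 + 71) = 15 * 14 * 72 = 15120; answer 15120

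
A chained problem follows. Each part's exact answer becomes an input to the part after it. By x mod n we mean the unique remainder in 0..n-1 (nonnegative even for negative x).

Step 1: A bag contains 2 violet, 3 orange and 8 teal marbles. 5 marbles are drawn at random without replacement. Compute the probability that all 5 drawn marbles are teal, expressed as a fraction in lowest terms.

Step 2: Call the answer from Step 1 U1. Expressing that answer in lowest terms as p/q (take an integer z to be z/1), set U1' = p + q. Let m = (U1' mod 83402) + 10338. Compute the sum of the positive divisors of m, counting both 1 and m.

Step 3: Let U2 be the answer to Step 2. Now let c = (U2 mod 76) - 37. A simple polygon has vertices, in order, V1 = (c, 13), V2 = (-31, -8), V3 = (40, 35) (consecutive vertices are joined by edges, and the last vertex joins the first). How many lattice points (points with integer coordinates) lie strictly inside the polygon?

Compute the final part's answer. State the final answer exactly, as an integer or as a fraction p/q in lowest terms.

Step 1: total draws C(13,5) = 1287; favorable C(8,5) = 56; P = 56/1287; answer 56/1287
Step 2: U1 = 56/1287; threaded value p + q = 1343; m = 11681; 11681 is prime, so its only divisors are 1 and 11681; sigma = 1 + 11681 = 11682; answer 11682
Step 3: U2 = 11682; c = 17; cross terms: (17*-8 - -31*13)=267, (-31*35 - 40*-8)=-765, (40*13 - 17*35)=-75; twice the area = |-573| = 573; area = 573/2; boundary points = 3 + 1 + 1 = 5; strictly interior points = area - boundary/2 + 1 = 285; answer 285

285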